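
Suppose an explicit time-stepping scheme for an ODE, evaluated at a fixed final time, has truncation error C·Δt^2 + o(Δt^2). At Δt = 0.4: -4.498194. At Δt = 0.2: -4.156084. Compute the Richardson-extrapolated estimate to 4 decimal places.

-4.0420

Extrapolated value = (4·A(Δt/2) − A(Δt)) / (4 − 1)
= (4·(-4.156084) − (-4.498194)) / 3
= -12.126142 / 3 = -4.042047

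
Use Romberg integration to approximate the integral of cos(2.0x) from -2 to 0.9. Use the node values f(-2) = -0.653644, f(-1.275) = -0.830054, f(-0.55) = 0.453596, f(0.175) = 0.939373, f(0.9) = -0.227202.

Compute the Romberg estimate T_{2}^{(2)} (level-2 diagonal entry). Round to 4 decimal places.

T_{0}^{(0)} (trapezoid, 1 panel, h=2.9000): -1.277227
T_{1}^{(0)} (trapezoid, 2 panels, h=1.4500): 0.019101
T_{2}^{(0)} (trapezoid, 4 panels, h=0.7250): 0.088807
T_{1}^{(1)} = 0.019101 + (0.019101 − (-1.277227))/3 = 0.451210
T_{2}^{(1)} = 0.088807 + (0.088807 − 0.019101)/3 = 0.112042
T_{2}^{(2)} = 0.112042 + (0.112042 − 0.451210)/15 = 0.089431

0.0894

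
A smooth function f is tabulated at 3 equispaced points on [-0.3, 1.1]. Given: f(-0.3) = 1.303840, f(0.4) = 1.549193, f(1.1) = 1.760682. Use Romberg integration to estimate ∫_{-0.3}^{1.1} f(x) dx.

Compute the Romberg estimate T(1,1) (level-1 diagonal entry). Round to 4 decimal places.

2.1610

T(0,0) (trapezoid, 1 panel, h=1.4000): 2.145165
T(1,0) (trapezoid, 2 panels, h=0.7000): 2.157018
T(1,1) = 2.157018 + (2.157018 − 2.145165)/3 = 2.160969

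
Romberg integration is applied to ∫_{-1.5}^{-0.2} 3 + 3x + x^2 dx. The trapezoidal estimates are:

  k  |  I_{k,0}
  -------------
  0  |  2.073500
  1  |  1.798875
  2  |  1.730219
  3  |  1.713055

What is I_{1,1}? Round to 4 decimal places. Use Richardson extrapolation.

1.7073

I_{1,1} = 1.798875 + (1.798875 − 2.073500)/3 = 1.707333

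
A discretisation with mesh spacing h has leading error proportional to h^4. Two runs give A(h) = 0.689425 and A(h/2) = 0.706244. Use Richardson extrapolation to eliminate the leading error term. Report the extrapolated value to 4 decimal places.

The leading error scales as h^4; refining by a factor of 2 reduces it by 2^4 = 16.
Extrapolated value = (16·A(h/2) − A(h)) / (16 − 1)
= (16·0.706244 − 0.689425) / 15
= 10.610479 / 15 = 0.707365

0.7074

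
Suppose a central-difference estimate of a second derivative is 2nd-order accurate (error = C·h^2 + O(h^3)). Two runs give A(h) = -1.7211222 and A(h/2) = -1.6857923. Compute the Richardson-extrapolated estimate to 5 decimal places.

-1.67402

The leading error scales as h^2; refining by a factor of 2 reduces it by 2^2 = 4.
Extrapolated value = (4·A(h/2) − A(h)) / (4 − 1)
= (4·(-1.6857923) − (-1.7211222)) / 3
= -5.0220470 / 3 = -1.6740157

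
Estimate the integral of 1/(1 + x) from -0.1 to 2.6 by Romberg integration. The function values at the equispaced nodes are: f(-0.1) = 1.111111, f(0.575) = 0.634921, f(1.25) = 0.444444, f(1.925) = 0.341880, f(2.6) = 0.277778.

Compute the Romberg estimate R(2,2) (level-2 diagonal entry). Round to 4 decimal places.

1.3894

R(0,0) (trapezoid, 1 panel, h=2.7000): 1.875000
R(1,0) (trapezoid, 2 panels, h=1.3500): 1.537499
R(2,0) (trapezoid, 4 panels, h=0.6750): 1.428090
R(1,1) = 1.537499 + (1.537499 − 1.875000)/3 = 1.424999
R(2,1) = 1.428090 + (1.428090 − 1.537499)/3 = 1.391620
R(2,2) = 1.391620 + (1.391620 − 1.424999)/15 = 1.389395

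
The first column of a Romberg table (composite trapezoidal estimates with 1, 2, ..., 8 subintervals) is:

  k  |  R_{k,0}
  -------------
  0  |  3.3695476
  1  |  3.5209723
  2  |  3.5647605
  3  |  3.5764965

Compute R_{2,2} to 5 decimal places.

3.57988

Richardson extrapolation on the trapezoidal column (denominator 4−1=3):
R_{1,1} = (4·3.5209723 − 3.3695476) / 3 = 3.5714472
R_{2,1} = (4·3.5647605 − 3.5209723) / 3 = 3.5793566
R_{2,2} = 3.5793566 + (3.5793566 − 3.5714472)/15 = 3.5798839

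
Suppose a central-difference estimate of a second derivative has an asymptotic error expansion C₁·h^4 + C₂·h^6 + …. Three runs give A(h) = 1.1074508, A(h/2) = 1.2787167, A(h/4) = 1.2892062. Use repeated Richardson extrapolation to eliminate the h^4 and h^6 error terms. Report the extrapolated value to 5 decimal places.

First eliminate the h^4 term (factor 2^4 = 16):
  B₁ = (16·1.2787167 − 1.1074508)/15 = 1.2901344
  B₂ = (16·1.2892062 − 1.2787167)/15 = 1.2899055
Then eliminate the h^6 term (factor 2^6 = 64):
  (64·1.2899055 − 1.2901344)/63 = 1.2899019

1.28990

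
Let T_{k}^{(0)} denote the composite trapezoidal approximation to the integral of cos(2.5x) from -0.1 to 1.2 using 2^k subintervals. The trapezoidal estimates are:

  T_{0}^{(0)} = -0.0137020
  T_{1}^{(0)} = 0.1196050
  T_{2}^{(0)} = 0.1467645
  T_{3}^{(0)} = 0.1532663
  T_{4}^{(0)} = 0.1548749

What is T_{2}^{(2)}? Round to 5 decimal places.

T_{1}^{(1)} = 0.1196050 + (0.1196050 − (-0.0137020))/3 = 0.1640407
T_{2}^{(1)} = (4·0.1467645 − 0.1196050) / 3 = 0.1558177
T_{2}^{(2)} = 0.1558177 + (0.1558177 − 0.1640407)/15 = 0.1552695
(Column j=1 coincides with Simpson's rule on the same nodes.)

0.15527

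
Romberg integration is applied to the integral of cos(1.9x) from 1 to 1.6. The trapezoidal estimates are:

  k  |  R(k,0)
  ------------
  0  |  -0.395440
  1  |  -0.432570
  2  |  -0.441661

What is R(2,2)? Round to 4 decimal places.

-0.4447

Richardson extrapolation on the trapezoidal column (denominator 4−1=3):
R(1,1) = (4·(-0.432570) − (-0.395440)) / 3 = -0.444947
R(2,1) = (4·(-0.441661) − (-0.432570)) / 3 = -0.444691
R(2,2) = -0.444691 + (-0.444691 − (-0.444947))/15 = -0.444674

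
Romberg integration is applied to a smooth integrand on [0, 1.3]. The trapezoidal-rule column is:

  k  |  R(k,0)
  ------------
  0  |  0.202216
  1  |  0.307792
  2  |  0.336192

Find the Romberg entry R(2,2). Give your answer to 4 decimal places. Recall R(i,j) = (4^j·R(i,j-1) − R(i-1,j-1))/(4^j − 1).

R(1,1) = (4·0.307792 − 0.202216) / 3 = 0.342984
R(2,1) = (4·0.336192 − 0.307792) / 3 = 0.345659
R(2,2) = 0.345659 + (0.345659 − 0.342984)/15 = 0.345837

0.3458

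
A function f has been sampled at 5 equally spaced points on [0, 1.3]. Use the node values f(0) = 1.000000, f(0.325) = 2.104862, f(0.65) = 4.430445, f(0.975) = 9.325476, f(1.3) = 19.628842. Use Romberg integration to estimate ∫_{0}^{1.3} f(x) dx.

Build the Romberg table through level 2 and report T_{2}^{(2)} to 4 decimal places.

T_{0}^{(0)} (trapezoid, 1 panel, h=1.3000): 13.408747
T_{1}^{(0)} (trapezoid, 2 panels, h=0.6500): 9.584163
T_{2}^{(0)} (trapezoid, 4 panels, h=0.3250): 8.506941
T_{1}^{(1)} = 9.584163 + (9.584163 − 13.408747)/3 = 8.309302
T_{2}^{(1)} = 8.506941 + (8.506941 − 9.584163)/3 = 8.147867
T_{2}^{(2)} = 8.147867 + (8.147867 − 8.309302)/15 = 8.137105

8.1371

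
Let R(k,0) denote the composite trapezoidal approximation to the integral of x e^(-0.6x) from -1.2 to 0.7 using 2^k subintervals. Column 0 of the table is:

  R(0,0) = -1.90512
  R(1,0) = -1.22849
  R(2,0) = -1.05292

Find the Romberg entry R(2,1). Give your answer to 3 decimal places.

Richardson extrapolation on the trapezoidal column (denominator 4−1=3):
R(2,1) = -1.05292 + (-1.05292 − (-1.22849))/3 = -0.99440

-0.994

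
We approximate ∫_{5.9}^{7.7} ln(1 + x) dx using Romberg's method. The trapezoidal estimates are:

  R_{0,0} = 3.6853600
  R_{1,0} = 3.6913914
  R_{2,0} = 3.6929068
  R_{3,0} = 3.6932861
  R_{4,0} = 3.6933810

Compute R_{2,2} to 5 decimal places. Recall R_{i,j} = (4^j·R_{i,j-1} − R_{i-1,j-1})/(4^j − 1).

R_{1,1} = (4·3.6913914 − 3.6853600) / 3 = 3.6934019
R_{2,1} = (4·3.6929068 − 3.6913914) / 3 = 3.6934119
R_{2,2} = 3.6934119 + (3.6934119 − 3.6934019)/15 = 3.6934126

3.69341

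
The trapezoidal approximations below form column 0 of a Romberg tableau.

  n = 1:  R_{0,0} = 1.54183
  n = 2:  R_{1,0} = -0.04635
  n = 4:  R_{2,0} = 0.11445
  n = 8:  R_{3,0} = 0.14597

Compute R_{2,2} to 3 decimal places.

0.218

R_{1,1} = (4·(-0.04635) − 1.54183) / 3 = -0.57574
R_{2,1} = 0.11445 + (0.11445 − (-0.04635))/3 = 0.16805
R_{2,2} = 0.16805 + (0.16805 − (-0.57574))/15 = 0.21764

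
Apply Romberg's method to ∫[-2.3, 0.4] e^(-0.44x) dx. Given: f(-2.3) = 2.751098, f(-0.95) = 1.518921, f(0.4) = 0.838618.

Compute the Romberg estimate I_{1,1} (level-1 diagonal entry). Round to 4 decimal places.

4.3494

I_{0,0} (trapezoid, 1 panel, h=2.7000): 4.846117
I_{1,0} (trapezoid, 2 panels, h=1.3500): 4.473602
I_{1,1} = 4.473602 + (4.473602 − 4.846117)/3 = 4.349430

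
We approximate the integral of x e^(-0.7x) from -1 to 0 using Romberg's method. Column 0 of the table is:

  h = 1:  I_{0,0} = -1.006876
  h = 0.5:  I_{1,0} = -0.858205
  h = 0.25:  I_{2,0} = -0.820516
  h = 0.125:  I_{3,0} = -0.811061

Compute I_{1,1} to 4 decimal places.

I_{1,1} = -0.858205 + (-0.858205 − (-1.006876))/3 = -0.808648

-0.8086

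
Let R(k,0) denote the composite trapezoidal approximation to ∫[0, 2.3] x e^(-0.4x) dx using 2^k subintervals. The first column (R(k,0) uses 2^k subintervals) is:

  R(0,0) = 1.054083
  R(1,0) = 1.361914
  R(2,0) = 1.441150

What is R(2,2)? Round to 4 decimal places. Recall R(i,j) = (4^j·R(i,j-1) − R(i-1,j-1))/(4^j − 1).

1.4678

Richardson extrapolation on the trapezoidal column (denominator 4−1=3):
R(1,1) = 1.361914 + (1.361914 − 1.054083)/3 = 1.464524
R(2,1) = 1.441150 + (1.441150 − 1.361914)/3 = 1.467562
R(2,2) = (16·1.467562 − 1.464524) / 15 = 1.467765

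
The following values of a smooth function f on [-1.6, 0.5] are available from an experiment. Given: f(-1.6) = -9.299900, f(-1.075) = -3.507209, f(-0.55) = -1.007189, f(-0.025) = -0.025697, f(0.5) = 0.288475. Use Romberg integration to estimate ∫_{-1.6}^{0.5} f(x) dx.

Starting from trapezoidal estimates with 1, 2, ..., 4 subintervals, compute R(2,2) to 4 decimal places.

R(0,0) (trapezoid, 1 panel, h=2.1000): -9.461996
R(1,0) (trapezoid, 2 panels, h=1.0500): -5.788547
R(2,0) (trapezoid, 4 panels, h=0.5250): -4.749049
R(1,1) = -5.788547 + (-5.788547 − (-9.461996))/3 = -4.564064
R(2,1) = -4.749049 + (-4.749049 − (-5.788547))/3 = -4.402550
R(2,2) = -4.402550 + (-4.402550 − (-4.564064))/15 = -4.391782

-4.3918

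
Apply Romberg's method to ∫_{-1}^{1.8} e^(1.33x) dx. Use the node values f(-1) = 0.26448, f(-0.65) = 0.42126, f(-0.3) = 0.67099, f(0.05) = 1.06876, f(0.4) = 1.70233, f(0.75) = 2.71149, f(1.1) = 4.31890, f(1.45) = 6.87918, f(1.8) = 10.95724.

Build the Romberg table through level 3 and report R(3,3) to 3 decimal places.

R(0,0) (trapezoid, 1 panel, h=2.8000): 15.71041
R(1,0) (trapezoid, 2 panels, h=1.4000): 10.23847
R(2,0) (trapezoid, 4 panels, h=0.7000): 8.61216
R(3,0) (trapezoid, 8 panels, h=0.3500): 8.18432
R(1,1) = 10.23847 + (10.23847 − 15.71041)/3 = 8.41449
R(2,1) = 8.61216 + (8.61216 − 10.23847)/3 = 8.07006
R(3,1) = 8.18432 + (8.18432 − 8.61216)/3 = 8.04171
R(2,2) = 8.07006 + (8.07006 − 8.41449)/15 = 8.04710
R(3,2) = 8.04171 + (8.04171 − 8.07006)/15 = 8.03982
R(3,3) = 8.03982 + (8.03982 − 8.04710)/63 = 8.03970

8.040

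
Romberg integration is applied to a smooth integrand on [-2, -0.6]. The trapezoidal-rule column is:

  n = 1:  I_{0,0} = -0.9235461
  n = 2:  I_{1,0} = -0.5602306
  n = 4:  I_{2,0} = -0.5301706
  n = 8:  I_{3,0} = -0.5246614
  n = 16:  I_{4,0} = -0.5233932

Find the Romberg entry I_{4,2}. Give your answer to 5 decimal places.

-0.52298

I_{3,1} = (4·(-0.5246614) − (-0.5301706)) / 3 = -0.5228250
I_{4,1} = (4·(-0.5233932) − (-0.5246614)) / 3 = -0.5229705
I_{4,2} = -0.5229705 + (-0.5229705 − (-0.5228250))/15 = -0.5229802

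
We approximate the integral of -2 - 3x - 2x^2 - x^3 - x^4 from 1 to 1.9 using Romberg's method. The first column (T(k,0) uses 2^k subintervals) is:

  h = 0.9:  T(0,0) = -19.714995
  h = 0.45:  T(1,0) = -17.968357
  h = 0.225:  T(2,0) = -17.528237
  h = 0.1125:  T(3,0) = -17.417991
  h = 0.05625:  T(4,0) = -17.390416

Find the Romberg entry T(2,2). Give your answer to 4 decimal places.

-17.3812

T(1,1) = (4·(-17.968357) − (-19.714995)) / 3 = -17.386144
T(2,1) = -17.528237 + (-17.528237 − (-17.968357))/3 = -17.381530
T(2,2) = (16·(-17.381530) − (-17.386144)) / 15 = -17.381222
(Column j=1 coincides with Simpson's rule on the same nodes.)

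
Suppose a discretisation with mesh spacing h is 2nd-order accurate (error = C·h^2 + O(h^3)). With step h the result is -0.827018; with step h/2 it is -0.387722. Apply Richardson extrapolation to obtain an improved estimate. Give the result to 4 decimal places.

-0.2413

Extrapolated value = (4·A(h/2) − A(h)) / (4 − 1)
= (4·(-0.387722) − (-0.827018)) / 3
= -0.723870 / 3 = -0.241290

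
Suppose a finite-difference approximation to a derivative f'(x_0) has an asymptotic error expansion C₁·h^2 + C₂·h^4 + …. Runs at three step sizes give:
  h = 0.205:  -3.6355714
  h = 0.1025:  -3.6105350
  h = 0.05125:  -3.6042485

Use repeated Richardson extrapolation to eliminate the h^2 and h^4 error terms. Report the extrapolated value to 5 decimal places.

-3.60215

First eliminate the h^2 term (factor 2^2 = 4):
  B₁ = (4·(-3.6105350) − (-3.6355714))/3 = -3.6021895
  B₂ = (4·(-3.6042485) − (-3.6105350))/3 = -3.6021530
Then eliminate the h^4 term (factor 2^4 = 16):
  (16·(-3.6021530) − (-3.6021895))/15 = -3.6021506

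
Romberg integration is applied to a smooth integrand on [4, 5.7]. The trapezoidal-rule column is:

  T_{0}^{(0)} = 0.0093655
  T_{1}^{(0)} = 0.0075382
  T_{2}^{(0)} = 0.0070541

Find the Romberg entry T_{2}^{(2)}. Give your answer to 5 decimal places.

0.00689

Richardson extrapolation on the trapezoidal column (denominator 4−1=3):
T_{1}^{(1)} = 0.0075382 + (0.0075382 − 0.0093655)/3 = 0.0069291
T_{2}^{(1)} = (4·0.0070541 − 0.0075382) / 3 = 0.0068927
T_{2}^{(2)} = (16·0.0068927 − 0.0069291) / 15 = 0.0068903
(Column j=1 coincides with Simpson's rule on the same nodes.)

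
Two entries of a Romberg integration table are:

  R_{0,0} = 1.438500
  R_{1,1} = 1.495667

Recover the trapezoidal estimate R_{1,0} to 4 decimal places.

1.4814

From R_{1,1} = (4·R_{1,0} − R_{0,0})/3, solve for R_{1,0}:
4·R_{1,0} = 3·1.495667 + 1.438500 = 5.925501
R_{1,0} = 1.481375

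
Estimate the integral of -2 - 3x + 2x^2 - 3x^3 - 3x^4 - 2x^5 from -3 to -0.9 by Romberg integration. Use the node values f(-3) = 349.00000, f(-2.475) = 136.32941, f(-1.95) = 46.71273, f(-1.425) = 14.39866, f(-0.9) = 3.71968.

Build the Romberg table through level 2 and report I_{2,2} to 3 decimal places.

183.234

I_{0,0} (trapezoid, 1 panel, h=2.1000): 370.35566
I_{1,0} (trapezoid, 2 panels, h=1.0500): 234.22620
I_{2,0} (trapezoid, 4 panels, h=0.5250): 196.24534
I_{1,1} = 234.22620 + (234.22620 − 370.35566)/3 = 188.84971
I_{2,1} = 196.24534 + (196.24534 − 234.22620)/3 = 183.58505
I_{2,2} = 183.58505 + (183.58505 − 188.84971)/15 = 183.23407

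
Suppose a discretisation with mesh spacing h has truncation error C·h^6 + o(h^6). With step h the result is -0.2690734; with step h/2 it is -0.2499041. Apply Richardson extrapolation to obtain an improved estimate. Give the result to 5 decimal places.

Extrapolated value = (64·A(h/2) − A(h)) / (64 − 1)
= (64·(-0.2499041) − (-0.2690734)) / 63
= -15.7247890 / 63 = -0.2495998

-0.24960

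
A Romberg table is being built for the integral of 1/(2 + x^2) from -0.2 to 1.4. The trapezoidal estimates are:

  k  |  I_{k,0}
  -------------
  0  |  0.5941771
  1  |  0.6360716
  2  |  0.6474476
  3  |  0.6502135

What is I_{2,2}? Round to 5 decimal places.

0.65132

Richardson extrapolation on the trapezoidal column (denominator 4−1=3):
I_{1,1} = 0.6360716 + (0.6360716 − 0.5941771)/3 = 0.6500364
I_{2,1} = 0.6474476 + (0.6474476 − 0.6360716)/3 = 0.6512396
I_{2,2} = (16·0.6512396 − 0.6500364) / 15 = 0.6513198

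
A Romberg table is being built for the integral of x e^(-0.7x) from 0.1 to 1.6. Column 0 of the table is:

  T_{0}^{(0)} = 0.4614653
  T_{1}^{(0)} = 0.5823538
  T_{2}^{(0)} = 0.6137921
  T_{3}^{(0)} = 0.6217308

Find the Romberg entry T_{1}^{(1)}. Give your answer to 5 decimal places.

0.62265

Richardson extrapolation on the trapezoidal column (denominator 4−1=3):
T_{1}^{(1)} = (4·0.5823538 − 0.4614653) / 3 = 0.6226500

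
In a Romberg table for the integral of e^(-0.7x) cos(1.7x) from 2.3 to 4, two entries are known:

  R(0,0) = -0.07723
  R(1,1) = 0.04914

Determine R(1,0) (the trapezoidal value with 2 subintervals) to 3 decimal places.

0.018

From R(1,1) = (4·R(1,0) − R(0,0))/3, solve for R(1,0):
4·R(1,0) = 3·0.04914 + (-0.07723) = 0.07019
R(1,0) = 0.01755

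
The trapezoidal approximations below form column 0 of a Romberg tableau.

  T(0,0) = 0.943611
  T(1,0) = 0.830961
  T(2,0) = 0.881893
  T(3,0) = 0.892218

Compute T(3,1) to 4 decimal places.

0.8957

Richardson extrapolation on the trapezoidal column (denominator 4−1=3):
T(3,1) = (4·0.892218 − 0.881893) / 3 = 0.895660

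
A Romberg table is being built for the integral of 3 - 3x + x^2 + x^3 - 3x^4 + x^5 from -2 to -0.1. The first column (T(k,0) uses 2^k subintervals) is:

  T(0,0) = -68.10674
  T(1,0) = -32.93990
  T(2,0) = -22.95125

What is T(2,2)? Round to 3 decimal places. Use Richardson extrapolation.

Richardson extrapolation on the trapezoidal column (denominator 4−1=3):
T(1,1) = (4·(-32.93990) − (-68.10674)) / 3 = -21.21762
T(2,1) = (4·(-22.95125) − (-32.93990)) / 3 = -19.62170
T(2,2) = -19.62170 + (-19.62170 − (-21.21762))/15 = -19.51531

-19.515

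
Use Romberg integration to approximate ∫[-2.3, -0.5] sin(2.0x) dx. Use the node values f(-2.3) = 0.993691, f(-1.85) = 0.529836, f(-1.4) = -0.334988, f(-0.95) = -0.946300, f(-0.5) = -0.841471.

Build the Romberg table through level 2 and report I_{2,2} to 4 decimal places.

I_{0,0} (trapezoid, 1 panel, h=1.8000): 0.136998
I_{1,0} (trapezoid, 2 panels, h=0.9000): -0.232990
I_{2,0} (trapezoid, 4 panels, h=0.4500): -0.303904
I_{1,1} = -0.232990 + (-0.232990 − 0.136998)/3 = -0.356319
I_{2,1} = -0.303904 + (-0.303904 − (-0.232990))/3 = -0.327542
I_{2,2} = -0.327542 + (-0.327542 − (-0.356319))/15 = -0.325624

-0.3256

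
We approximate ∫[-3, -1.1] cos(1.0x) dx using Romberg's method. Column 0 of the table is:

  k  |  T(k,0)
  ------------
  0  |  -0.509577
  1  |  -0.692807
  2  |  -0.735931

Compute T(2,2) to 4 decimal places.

-0.7501

Richardson extrapolation on the trapezoidal column (denominator 4−1=3):
T(1,1) = -0.692807 + (-0.692807 − (-0.509577))/3 = -0.753884
T(2,1) = -0.735931 + (-0.735931 − (-0.692807))/3 = -0.750306
T(2,2) = -0.750306 + (-0.750306 − (-0.753884))/15 = -0.750067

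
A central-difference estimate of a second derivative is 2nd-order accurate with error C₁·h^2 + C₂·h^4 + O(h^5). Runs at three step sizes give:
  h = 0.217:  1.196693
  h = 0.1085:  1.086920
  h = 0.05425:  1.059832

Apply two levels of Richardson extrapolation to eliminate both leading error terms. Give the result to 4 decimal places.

1.0508

First eliminate the h^2 term (factor 2^2 = 4):
  B₁ = (4·1.086920 − 1.196693)/3 = 1.050329
  B₂ = (4·1.059832 − 1.086920)/3 = 1.050803
Then eliminate the h^4 term (factor 2^4 = 16):
  (16·1.050803 − 1.050329)/15 = 1.050835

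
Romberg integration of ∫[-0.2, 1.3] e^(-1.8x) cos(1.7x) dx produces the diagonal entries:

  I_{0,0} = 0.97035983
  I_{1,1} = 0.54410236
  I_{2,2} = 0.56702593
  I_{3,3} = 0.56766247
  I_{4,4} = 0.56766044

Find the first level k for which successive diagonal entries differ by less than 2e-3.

|I_{1,1} − I_{0,0}| = 0.42625747 ≥ 2e-3
|I_{2,2} − I_{1,1}| = 0.02292357 ≥ 2e-3
|I_{3,3} − I_{2,2}| = 0.00063654 < 2e-3

k = 3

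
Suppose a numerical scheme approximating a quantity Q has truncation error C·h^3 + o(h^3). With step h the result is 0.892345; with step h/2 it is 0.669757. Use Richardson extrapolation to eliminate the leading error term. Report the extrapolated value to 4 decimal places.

Extrapolated value = (8·A(h/2) − A(h)) / (8 − 1)
= (8·0.669757 − 0.892345) / 7
= 4.465711 / 7 = 0.637959

0.6380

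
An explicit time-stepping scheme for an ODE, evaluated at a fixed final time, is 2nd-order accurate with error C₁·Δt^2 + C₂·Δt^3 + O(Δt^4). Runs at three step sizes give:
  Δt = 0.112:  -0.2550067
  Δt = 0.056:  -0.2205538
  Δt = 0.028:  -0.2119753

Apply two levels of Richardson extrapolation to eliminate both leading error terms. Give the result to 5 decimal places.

-0.20912

First eliminate the Δt^2 term (factor 2^2 = 4):
  B₁ = (4·(-0.2205538) − (-0.2550067))/3 = -0.2090695
  B₂ = (4·(-0.2119753) − (-0.2205538))/3 = -0.2091158
Then eliminate the Δt^3 term (factor 2^3 = 8):
  (8·(-0.2091158) − (-0.2090695))/7 = -0.2091224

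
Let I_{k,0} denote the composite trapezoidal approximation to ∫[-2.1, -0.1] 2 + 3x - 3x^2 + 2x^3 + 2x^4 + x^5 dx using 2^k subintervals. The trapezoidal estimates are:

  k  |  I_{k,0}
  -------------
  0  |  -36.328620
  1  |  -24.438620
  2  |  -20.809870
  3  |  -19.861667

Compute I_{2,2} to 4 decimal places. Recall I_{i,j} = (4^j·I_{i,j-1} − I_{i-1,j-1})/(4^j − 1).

-19.5420

Richardson extrapolation on the trapezoidal column (denominator 4−1=3):
I_{1,1} = (4·(-24.438620) − (-36.328620)) / 3 = -20.475287
I_{2,1} = -20.809870 + (-20.809870 − (-24.438620))/3 = -19.600287
I_{2,2} = (16·(-19.600287) − (-20.475287)) / 15 = -19.541954
(Column j=1 coincides with Simpson's rule on the same nodes.)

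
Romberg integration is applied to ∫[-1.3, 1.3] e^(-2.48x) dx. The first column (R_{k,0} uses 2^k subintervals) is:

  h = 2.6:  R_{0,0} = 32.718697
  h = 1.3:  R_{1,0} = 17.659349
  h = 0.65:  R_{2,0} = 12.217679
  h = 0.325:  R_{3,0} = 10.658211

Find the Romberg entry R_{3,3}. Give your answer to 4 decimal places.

10.1186

Richardson extrapolation on the trapezoidal column (denominator 4−1=3):
R_{1,1} = 17.659349 + (17.659349 − 32.718697)/3 = 12.639566
R_{2,1} = (4·12.217679 − 17.659349) / 3 = 10.403789
R_{3,1} = (4·10.658211 − 12.217679) / 3 = 10.138388
R_{2,2} = 10.403789 + (10.403789 − 12.639566)/15 = 10.254737
R_{3,2} = 10.138388 + (10.138388 − 10.403789)/15 = 10.120695
R_{3,3} = (64·10.120695 − 10.254737) / 63 = 10.118567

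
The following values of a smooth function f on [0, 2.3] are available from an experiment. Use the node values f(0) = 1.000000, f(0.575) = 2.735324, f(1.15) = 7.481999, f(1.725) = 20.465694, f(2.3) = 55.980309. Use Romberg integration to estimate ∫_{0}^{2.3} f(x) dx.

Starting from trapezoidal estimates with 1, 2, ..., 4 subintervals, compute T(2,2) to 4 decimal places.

T(0,0) (trapezoid, 1 panel, h=2.3000): 65.527355
T(1,0) (trapezoid, 2 panels, h=1.1500): 41.367977
T(2,0) (trapezoid, 4 panels, h=0.5750): 34.024574
T(1,1) = 41.367977 + (41.367977 − 65.527355)/3 = 33.314851
T(2,1) = 34.024574 + (34.024574 − 41.367977)/3 = 31.576773
T(2,2) = 31.576773 + (31.576773 − 33.314851)/15 = 31.460901

31.4609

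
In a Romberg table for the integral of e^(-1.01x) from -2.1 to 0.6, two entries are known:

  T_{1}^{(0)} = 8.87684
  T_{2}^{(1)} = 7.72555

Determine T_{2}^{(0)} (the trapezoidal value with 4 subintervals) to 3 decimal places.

8.013

From T_{2}^{(1)} = (4·T_{2}^{(0)} − T_{1}^{(0)})/3, solve for T_{2}^{(0)}:
4·T_{2}^{(0)} = 3·7.72555 + 8.87684 = 32.05349
T_{2}^{(0)} = 8.01337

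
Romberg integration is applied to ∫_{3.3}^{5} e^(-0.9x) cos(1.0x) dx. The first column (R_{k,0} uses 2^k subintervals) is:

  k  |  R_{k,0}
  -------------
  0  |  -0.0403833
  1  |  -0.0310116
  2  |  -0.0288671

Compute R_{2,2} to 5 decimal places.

Richardson extrapolation on the trapezoidal column (denominator 4−1=3):
R_{1,1} = -0.0310116 + (-0.0310116 − (-0.0403833))/3 = -0.0278877
R_{2,1} = (4·(-0.0288671) − (-0.0310116)) / 3 = -0.0281523
R_{2,2} = (16·(-0.0281523) − (-0.0278877)) / 15 = -0.0281699

-0.02817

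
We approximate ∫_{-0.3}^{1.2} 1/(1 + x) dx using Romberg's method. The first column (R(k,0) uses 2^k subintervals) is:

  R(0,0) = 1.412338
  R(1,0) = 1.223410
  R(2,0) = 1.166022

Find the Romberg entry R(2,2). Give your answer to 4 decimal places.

R(1,1) = 1.223410 + (1.223410 − 1.412338)/3 = 1.160434
R(2,1) = (4·1.166022 − 1.223410) / 3 = 1.146893
R(2,2) = 1.146893 + (1.146893 − 1.160434)/15 = 1.145990

1.1460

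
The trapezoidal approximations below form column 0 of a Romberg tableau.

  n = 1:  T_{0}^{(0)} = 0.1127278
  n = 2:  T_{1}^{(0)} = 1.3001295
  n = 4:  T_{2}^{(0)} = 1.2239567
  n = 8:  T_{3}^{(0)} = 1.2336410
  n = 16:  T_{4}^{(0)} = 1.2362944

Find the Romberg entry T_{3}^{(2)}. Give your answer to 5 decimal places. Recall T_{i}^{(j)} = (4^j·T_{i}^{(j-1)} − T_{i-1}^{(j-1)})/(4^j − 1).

T_{2}^{(1)} = 1.2239567 + (1.2239567 − 1.3001295)/3 = 1.1985658
T_{3}^{(1)} = 1.2336410 + (1.2336410 − 1.2239567)/3 = 1.2368691
T_{3}^{(2)} = 1.2368691 + (1.2368691 − 1.1985658)/15 = 1.2394227
(Column j=1 coincides with Simpson's rule on the same nodes.)

1.23942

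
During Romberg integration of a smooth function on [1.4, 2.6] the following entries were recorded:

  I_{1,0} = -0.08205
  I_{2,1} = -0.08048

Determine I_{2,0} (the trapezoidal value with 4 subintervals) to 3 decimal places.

-0.081

From I_{2,1} = (4·I_{2,0} − I_{1,0})/3, solve for I_{2,0}:
4·I_{2,0} = 3·(-0.08048) + (-0.08205) = -0.32349
I_{2,0} = -0.08087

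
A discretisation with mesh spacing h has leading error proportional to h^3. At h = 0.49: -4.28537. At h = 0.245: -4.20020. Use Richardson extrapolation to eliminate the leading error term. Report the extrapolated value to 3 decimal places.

Extrapolated value = (8·A(h/2) − A(h)) / (8 − 1)
= (8·(-4.20020) − (-4.28537)) / 7
= -29.31623 / 7 = -4.18803

-4.188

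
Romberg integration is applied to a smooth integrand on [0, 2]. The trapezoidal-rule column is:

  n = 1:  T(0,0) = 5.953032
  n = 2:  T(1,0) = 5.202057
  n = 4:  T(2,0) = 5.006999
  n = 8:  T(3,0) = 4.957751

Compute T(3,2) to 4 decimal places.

Richardson extrapolation on the trapezoidal column (denominator 4−1=3):
T(2,1) = (4·5.006999 − 5.202057) / 3 = 4.941980
T(3,1) = 4.957751 + (4.957751 − 5.006999)/3 = 4.941335
T(3,2) = (16·4.941335 − 4.941980) / 15 = 4.941292

4.9413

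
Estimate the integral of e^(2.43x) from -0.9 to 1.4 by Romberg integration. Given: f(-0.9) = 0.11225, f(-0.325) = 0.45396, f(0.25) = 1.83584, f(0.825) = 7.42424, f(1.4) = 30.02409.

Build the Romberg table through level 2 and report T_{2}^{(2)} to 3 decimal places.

12.397

T_{0}^{(0)} (trapezoid, 1 panel, h=2.3000): 34.65679
T_{1}^{(0)} (trapezoid, 2 panels, h=1.1500): 19.43961
T_{2}^{(0)} (trapezoid, 4 panels, h=0.5750): 14.24977
T_{1}^{(1)} = 19.43961 + (19.43961 − 34.65679)/3 = 14.36722
T_{2}^{(1)} = 14.24977 + (14.24977 − 19.43961)/3 = 12.51982
T_{2}^{(2)} = 12.51982 + (12.51982 − 14.36722)/15 = 12.39666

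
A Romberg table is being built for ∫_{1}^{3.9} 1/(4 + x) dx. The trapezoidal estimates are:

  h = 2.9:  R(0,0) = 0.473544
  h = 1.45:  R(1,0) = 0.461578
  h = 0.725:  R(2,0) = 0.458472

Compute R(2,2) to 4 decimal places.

0.4574

Richardson extrapolation on the trapezoidal column (denominator 4−1=3):
R(1,1) = (4·0.461578 − 0.473544) / 3 = 0.457589
R(2,1) = (4·0.458472 − 0.461578) / 3 = 0.457437
R(2,2) = 0.457437 + (0.457437 − 0.457589)/15 = 0.457427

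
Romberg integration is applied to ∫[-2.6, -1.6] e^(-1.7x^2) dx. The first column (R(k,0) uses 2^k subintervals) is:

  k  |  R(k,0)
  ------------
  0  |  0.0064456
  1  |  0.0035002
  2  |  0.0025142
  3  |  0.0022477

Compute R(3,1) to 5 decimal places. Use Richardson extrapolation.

0.00216

Richardson extrapolation on the trapezoidal column (denominator 4−1=3):
R(3,1) = (4·0.0022477 − 0.0025142) / 3 = 0.0021589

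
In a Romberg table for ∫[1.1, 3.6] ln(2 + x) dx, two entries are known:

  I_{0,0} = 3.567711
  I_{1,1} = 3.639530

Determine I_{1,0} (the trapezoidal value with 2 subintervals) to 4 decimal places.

From I_{1,1} = (4·I_{1,0} − I_{0,0})/3, solve for I_{1,0}:
4·I_{1,0} = 3·3.639530 + 3.567711 = 14.486301
I_{1,0} = 3.621575

3.6216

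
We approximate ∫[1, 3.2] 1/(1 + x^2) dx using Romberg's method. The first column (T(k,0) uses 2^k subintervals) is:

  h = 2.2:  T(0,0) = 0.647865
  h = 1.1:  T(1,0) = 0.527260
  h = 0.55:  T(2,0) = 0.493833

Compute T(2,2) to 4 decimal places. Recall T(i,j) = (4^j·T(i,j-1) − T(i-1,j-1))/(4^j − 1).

Richardson extrapolation on the trapezoidal column (denominator 4−1=3):
T(1,1) = (4·0.527260 − 0.647865) / 3 = 0.487058
T(2,1) = 0.493833 + (0.493833 − 0.527260)/3 = 0.482691
T(2,2) = 0.482691 + (0.482691 − 0.487058)/15 = 0.482400

0.4824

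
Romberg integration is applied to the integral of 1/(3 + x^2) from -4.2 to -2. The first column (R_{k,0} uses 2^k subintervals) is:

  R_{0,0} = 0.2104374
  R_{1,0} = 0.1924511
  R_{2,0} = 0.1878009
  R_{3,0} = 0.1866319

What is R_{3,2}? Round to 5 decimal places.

0.18624

R_{2,1} = (4·0.1878009 − 0.1924511) / 3 = 0.1862508
R_{3,1} = 0.1866319 + (0.1866319 − 0.1878009)/3 = 0.1862422
R_{3,2} = 0.1862422 + (0.1862422 − 0.1862508)/15 = 0.1862416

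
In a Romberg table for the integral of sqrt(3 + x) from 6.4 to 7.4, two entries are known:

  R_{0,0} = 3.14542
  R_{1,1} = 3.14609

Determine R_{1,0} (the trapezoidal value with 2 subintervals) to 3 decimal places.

From R_{1,1} = (4·R_{1,0} − R_{0,0})/3, solve for R_{1,0}:
4·R_{1,0} = 3·3.14609 + 3.14542 = 12.58369
R_{1,0} = 3.14592

3.146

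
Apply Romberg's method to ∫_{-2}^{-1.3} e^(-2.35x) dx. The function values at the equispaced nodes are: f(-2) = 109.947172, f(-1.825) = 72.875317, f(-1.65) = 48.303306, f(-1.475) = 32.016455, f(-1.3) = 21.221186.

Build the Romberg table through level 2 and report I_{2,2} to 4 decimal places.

I_{0,0} (trapezoid, 1 panel, h=0.7000): 45.908925
I_{1,0} (trapezoid, 2 panels, h=0.3500): 39.860620
I_{2,0} (trapezoid, 4 panels, h=0.1750): 38.286370
I_{1,1} = 39.860620 + (39.860620 − 45.908925)/3 = 37.844518
I_{2,1} = 38.286370 + (38.286370 − 39.860620)/3 = 37.761620
I_{2,2} = 37.761620 + (37.761620 − 37.844518)/15 = 37.756093

37.7561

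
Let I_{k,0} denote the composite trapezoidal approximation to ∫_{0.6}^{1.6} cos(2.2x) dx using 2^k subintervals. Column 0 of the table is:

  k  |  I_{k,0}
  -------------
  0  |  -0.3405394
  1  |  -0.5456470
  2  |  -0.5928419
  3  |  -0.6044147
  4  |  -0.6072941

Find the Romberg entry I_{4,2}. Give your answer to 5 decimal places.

-0.60825

I_{3,1} = (4·(-0.6044147) − (-0.5928419)) / 3 = -0.6082723
I_{4,1} = -0.6072941 + (-0.6072941 − (-0.6044147))/3 = -0.6082539
I_{4,2} = (16·(-0.6082539) − (-0.6082723)) / 15 = -0.6082527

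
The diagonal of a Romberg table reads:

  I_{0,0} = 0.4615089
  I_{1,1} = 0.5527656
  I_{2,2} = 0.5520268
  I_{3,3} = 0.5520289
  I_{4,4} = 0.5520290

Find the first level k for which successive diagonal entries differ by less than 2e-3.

k = 2

|I_{1,1} − I_{0,0}| = 0.0912567 ≥ 2e-3
|I_{2,2} − I_{1,1}| = 0.0007388 < 2e-3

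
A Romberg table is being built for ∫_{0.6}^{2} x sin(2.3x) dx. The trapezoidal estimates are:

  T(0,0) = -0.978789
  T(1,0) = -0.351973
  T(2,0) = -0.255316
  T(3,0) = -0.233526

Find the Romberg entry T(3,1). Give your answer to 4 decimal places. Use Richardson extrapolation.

Richardson extrapolation on the trapezoidal column (denominator 4−1=3):
T(3,1) = -0.233526 + (-0.233526 − (-0.255316))/3 = -0.226263

-0.2263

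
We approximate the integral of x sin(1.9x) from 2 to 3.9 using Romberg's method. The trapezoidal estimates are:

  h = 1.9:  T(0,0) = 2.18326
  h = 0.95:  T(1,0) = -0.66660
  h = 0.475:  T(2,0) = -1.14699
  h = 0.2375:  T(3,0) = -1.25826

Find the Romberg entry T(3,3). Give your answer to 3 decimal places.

-1.295

Richardson extrapolation on the trapezoidal column (denominator 4−1=3):
T(1,1) = -0.66660 + (-0.66660 − 2.18326)/3 = -1.61655
T(2,1) = -1.14699 + (-1.14699 − (-0.66660))/3 = -1.30712
T(3,1) = -1.25826 + (-1.25826 − (-1.14699))/3 = -1.29535
T(2,2) = (16·(-1.30712) − (-1.61655)) / 15 = -1.28649
T(3,2) = (16·(-1.29535) − (-1.30712)) / 15 = -1.29457
T(3,3) = (64·(-1.29457) − (-1.28649)) / 63 = -1.29470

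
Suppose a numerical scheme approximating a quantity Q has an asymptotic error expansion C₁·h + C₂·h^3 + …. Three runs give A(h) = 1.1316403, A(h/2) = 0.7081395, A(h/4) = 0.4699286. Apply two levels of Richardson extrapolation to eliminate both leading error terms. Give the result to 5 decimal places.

0.22416

First eliminate the h term (factor 2^1 = 2):
  B₁ = (2·0.7081395 − 1.1316403)/1 = 0.2846387
  B₂ = (2·0.4699286 − 0.7081395)/1 = 0.2317177
Then eliminate the h^3 term (factor 2^3 = 8):
  (8·0.2317177 − 0.2846387)/7 = 0.2241576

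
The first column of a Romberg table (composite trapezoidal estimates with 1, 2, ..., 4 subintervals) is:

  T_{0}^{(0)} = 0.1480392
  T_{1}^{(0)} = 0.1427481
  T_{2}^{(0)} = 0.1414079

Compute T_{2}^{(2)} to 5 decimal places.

T_{1}^{(1)} = 0.1427481 + (0.1427481 − 0.1480392)/3 = 0.1409844
T_{2}^{(1)} = 0.1414079 + (0.1414079 − 0.1427481)/3 = 0.1409612
T_{2}^{(2)} = 0.1409612 + (0.1409612 − 0.1409844)/15 = 0.1409597

0.14096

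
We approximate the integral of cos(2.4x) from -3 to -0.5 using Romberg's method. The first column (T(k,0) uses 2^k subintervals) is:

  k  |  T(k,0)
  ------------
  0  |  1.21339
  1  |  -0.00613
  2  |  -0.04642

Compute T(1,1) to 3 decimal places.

T(1,1) = -0.00613 + (-0.00613 − 1.21339)/3 = -0.41264
(Column j=1 coincides with Simpson's rule on the same nodes.)

-0.413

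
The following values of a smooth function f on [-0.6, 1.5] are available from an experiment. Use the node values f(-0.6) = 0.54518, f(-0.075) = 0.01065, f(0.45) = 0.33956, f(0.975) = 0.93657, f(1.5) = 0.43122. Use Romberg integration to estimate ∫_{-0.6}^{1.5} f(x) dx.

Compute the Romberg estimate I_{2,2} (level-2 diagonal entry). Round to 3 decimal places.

I_{0,0} (trapezoid, 1 panel, h=2.1000): 1.02522
I_{1,0} (trapezoid, 2 panels, h=1.0500): 0.86915
I_{2,0} (trapezoid, 4 panels, h=0.5250): 0.93186
I_{1,1} = 0.86915 + (0.86915 − 1.02522)/3 = 0.81713
I_{2,1} = 0.93186 + (0.93186 − 0.86915)/3 = 0.95276
I_{2,2} = 0.95276 + (0.95276 − 0.81713)/15 = 0.96180

0.962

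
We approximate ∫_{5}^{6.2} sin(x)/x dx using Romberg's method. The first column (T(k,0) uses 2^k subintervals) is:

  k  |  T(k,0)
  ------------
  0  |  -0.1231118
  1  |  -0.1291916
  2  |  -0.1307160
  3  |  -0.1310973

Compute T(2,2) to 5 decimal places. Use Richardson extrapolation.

-0.13122

Richardson extrapolation on the trapezoidal column (denominator 4−1=3):
T(1,1) = (4·(-0.1291916) − (-0.1231118)) / 3 = -0.1312182
T(2,1) = -0.1307160 + (-0.1307160 − (-0.1291916))/3 = -0.1312241
T(2,2) = -0.1312241 + (-0.1312241 − (-0.1312182))/15 = -0.1312245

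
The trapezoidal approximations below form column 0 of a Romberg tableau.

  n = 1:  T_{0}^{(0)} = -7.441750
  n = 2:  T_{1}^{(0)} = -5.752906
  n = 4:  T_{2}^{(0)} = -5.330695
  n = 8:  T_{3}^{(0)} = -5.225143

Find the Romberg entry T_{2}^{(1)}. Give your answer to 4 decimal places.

-5.1900

Richardson extrapolation on the trapezoidal column (denominator 4−1=3):
T_{2}^{(1)} = -5.330695 + (-5.330695 − (-5.752906))/3 = -5.189958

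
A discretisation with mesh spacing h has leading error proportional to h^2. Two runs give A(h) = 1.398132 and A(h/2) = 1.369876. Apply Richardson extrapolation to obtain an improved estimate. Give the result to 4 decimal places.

The leading error scales as h^2; refining by a factor of 2 reduces it by 2^2 = 4.
Extrapolated value = (4·A(h/2) − A(h)) / (4 − 1)
= (4·1.369876 − 1.398132) / 3
= 4.081372 / 3 = 1.360457

1.3605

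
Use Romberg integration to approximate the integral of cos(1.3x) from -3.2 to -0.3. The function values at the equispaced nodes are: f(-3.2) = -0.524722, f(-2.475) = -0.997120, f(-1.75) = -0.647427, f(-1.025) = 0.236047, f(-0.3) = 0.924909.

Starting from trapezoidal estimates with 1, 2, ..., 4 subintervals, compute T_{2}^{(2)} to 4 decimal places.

-0.9448

T_{0}^{(0)} (trapezoid, 1 panel, h=2.9000): 0.580271
T_{1}^{(0)} (trapezoid, 2 panels, h=1.4500): -0.648634
T_{2}^{(0)} (trapezoid, 4 panels, h=0.7250): -0.876095
T_{1}^{(1)} = -0.648634 + (-0.648634 − 0.580271)/3 = -1.058269
T_{2}^{(1)} = -0.876095 + (-0.876095 − (-0.648634))/3 = -0.951915
T_{2}^{(2)} = -0.951915 + (-0.951915 − (-1.058269))/15 = -0.944825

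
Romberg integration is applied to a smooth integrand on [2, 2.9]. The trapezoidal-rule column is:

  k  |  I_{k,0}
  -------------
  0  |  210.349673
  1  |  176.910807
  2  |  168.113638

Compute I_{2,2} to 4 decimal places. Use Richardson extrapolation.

165.1424

Richardson extrapolation on the trapezoidal column (denominator 4−1=3):
I_{1,1} = (4·176.910807 − 210.349673) / 3 = 165.764518
I_{2,1} = (4·168.113638 − 176.910807) / 3 = 165.181248
I_{2,2} = 165.181248 + (165.181248 − 165.764518)/15 = 165.142363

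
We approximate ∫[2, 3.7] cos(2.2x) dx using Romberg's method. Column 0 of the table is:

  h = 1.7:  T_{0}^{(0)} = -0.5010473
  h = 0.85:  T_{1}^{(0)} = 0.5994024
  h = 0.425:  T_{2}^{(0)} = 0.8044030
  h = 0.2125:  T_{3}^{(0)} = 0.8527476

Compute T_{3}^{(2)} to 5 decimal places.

0.86860

T_{2}^{(1)} = 0.8044030 + (0.8044030 − 0.5994024)/3 = 0.8727365
T_{3}^{(1)} = 0.8527476 + (0.8527476 − 0.8044030)/3 = 0.8688625
T_{3}^{(2)} = 0.8688625 + (0.8688625 − 0.8727365)/15 = 0.8686042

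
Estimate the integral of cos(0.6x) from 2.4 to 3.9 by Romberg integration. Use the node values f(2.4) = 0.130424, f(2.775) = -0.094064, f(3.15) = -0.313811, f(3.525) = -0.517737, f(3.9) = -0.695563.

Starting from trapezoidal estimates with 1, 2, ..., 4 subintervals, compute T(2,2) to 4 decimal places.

T(0,0) (trapezoid, 1 panel, h=1.5000): -0.423854
T(1,0) (trapezoid, 2 panels, h=0.7500): -0.447285
T(2,0) (trapezoid, 4 panels, h=0.3750): -0.453068
T(1,1) = -0.447285 + (-0.447285 − (-0.423854))/3 = -0.455095
T(2,1) = -0.453068 + (-0.453068 − (-0.447285))/3 = -0.454996
T(2,2) = -0.454996 + (-0.454996 − (-0.455095))/15 = -0.454989

-0.4550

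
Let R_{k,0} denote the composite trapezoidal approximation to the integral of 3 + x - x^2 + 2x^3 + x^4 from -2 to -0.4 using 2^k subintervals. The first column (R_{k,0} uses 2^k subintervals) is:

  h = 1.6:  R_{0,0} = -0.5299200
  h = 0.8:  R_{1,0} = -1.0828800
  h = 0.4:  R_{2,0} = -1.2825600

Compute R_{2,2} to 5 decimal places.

Richardson extrapolation on the trapezoidal column (denominator 4−1=3):
R_{1,1} = (4·(-1.0828800) − (-0.5299200)) / 3 = -1.2672000
R_{2,1} = (4·(-1.2825600) − (-1.0828800)) / 3 = -1.3491200
R_{2,2} = -1.3491200 + (-1.3491200 − (-1.2672000))/15 = -1.3545813

-1.35458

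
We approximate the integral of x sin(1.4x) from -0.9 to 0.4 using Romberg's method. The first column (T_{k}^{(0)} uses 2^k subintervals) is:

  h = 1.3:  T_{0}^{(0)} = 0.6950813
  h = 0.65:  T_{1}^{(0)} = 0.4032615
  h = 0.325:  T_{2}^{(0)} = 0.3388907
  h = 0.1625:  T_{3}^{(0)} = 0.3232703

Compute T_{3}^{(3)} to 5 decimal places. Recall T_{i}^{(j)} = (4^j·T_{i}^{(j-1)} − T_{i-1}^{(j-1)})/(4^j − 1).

0.31810

T_{1}^{(1)} = 0.4032615 + (0.4032615 − 0.6950813)/3 = 0.3059882
T_{2}^{(1)} = (4·0.3388907 − 0.4032615) / 3 = 0.3174338
T_{3}^{(1)} = (4·0.3232703 − 0.3388907) / 3 = 0.3180635
T_{2}^{(2)} = 0.3174338 + (0.3174338 − 0.3059882)/15 = 0.3181968
T_{3}^{(2)} = 0.3180635 + (0.3180635 − 0.3174338)/15 = 0.3181055
T_{3}^{(3)} = (64·0.3181055 − 0.3181968) / 63 = 0.3181041
(Column j=1 coincides with Simpson's rule on the same nodes.)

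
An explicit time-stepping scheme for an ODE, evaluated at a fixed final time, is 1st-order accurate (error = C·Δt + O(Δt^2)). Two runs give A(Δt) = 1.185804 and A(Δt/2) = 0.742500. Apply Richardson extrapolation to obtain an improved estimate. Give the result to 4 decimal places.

The leading error scales as Δt; refining by a factor of 2 reduces it by 2^1 = 2.
Extrapolated value = (2·A(Δt/2) − A(Δt)) / (2 − 1)
= (2·0.742500 − 1.185804) / 1
= 0.299196 / 1 = 0.299196

0.2992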